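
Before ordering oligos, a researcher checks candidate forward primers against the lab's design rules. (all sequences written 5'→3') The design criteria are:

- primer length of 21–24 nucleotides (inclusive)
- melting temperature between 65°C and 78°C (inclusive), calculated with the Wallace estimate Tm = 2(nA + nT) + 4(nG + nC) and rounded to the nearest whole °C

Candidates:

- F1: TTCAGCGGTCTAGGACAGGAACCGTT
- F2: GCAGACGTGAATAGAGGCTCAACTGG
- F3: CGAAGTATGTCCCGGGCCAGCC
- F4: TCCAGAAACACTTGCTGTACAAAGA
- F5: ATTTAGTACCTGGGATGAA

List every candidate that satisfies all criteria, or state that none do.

F1 (26 nt, A=6 T=6 G=8 C=6): length 26, outside 21–24 ✗; Tm = 2·12 + 4·14 = 80°C, outside 65–78°C ✗ — fails.
F2 (26 nt, A=8 T=4 G=9 C=5): length 26, outside 21–24 ✗; Tm = 2·12 + 4·14 = 80°C, outside 65–78°C ✗ — fails.
F3 (22 nt, A=4 T=3 G=7 C=8): length 22 ✓; Tm = 2·7 + 4·15 = 74°C ✓ — passes.
F4 (25 nt, A=10 T=5 G=4 C=6): length 25, outside 21–24 ✗; Tm = 2·15 + 4·10 = 70°C ✓ — fails.
F5 (19 nt, A=6 T=6 G=5 C=2): length 19, outside 21–24 ✗; Tm = 2·12 + 4·7 = 52°C, outside 65–78°C ✗ — fails.

F3 only.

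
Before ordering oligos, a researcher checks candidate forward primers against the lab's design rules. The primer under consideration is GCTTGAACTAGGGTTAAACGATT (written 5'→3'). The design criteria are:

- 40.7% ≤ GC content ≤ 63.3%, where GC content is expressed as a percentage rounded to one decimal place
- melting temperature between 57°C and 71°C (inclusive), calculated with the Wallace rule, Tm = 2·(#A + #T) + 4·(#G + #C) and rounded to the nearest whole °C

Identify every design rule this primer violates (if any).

Fails: GC content.

Base counts: A=7, T=7, G=6, C=3 (length 23).
GC content: GC 9/23 = 39.1%, outside 40.7–63.3% ✗
Tm: Tm = 2·14 + 4·9 = 64°C ✓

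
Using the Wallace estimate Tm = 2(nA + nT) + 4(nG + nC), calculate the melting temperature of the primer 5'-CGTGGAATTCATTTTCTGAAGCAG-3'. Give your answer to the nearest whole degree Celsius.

68°C

Base counts: A=6, T=8, G=6, C=4 (length 24).
Tm = 2·(6+8) + 4·(6+4) = 2·14 + 4·10 = 28 + 40 = 68°C.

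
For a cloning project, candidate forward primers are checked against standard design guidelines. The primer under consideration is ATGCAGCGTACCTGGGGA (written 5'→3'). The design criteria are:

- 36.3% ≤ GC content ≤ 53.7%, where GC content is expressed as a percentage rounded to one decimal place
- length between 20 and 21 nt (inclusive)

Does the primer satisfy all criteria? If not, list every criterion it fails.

Fails: GC content, length.

Base counts: A=4, T=3, G=7, C=4 (length 18).
GC content: GC 11/18 = 61.1%, outside 36.3–53.7% ✗
length: length 18, outside 20–21 ✗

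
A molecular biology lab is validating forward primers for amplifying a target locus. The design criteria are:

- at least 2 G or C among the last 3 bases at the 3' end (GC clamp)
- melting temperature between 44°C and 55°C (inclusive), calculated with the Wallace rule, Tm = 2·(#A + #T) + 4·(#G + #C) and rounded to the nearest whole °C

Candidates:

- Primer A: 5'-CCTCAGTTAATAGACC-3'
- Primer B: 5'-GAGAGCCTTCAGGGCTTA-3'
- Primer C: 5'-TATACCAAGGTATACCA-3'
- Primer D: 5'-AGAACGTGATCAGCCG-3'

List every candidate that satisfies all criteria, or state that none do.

Primer A, Primer C and Primer D.

Primer A (16 nt, A=5 T=4 G=2 C=5): 3' end ACC has 2 G/C ✓; Tm = 2·9 + 4·7 = 46°C ✓ — passes.
Primer B (18 nt, A=4 T=4 G=6 C=4): 3' end TTA has 0 G/C, need ≥2 ✗; Tm = 2·8 + 4·10 = 56°C, outside 44–55°C ✗ — fails.
Primer C (17 nt, A=7 T=4 G=2 C=4): 3' end CCA has 2 G/C ✓; Tm = 2·11 + 4·6 = 46°C ✓ — passes.
Primer D (16 nt, A=5 T=2 G=5 C=4): 3' end CCG has 3 G/C ✓; Tm = 2·7 + 4·9 = 50°C ✓ — passes.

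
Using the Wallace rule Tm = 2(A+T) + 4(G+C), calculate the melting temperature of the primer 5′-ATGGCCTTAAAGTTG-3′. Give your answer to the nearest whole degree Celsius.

42°C

Base counts: A=4, T=5, G=4, C=2 (length 15).
Tm = 2·(4+5) + 4·(4+2) = 2·9 + 4·6 = 18 + 24 = 42°C.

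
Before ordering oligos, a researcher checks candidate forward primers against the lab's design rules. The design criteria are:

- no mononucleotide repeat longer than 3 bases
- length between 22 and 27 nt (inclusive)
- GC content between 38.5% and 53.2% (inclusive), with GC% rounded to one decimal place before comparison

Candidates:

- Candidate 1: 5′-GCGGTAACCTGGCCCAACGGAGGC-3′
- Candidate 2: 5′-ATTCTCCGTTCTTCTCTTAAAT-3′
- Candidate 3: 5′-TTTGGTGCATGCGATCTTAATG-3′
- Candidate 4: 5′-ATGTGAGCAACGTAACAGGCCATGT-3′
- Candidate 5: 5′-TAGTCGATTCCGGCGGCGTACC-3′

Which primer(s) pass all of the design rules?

Candidate 1 (24 nt, A=5 T=2 G=9 C=8): longest run = 3 ✓; length 24 ✓; GC 17/24 = 70.8%, outside 38.5–53.2% ✗ — fails.
Candidate 2 (22 nt, A=4 T=11 G=1 C=6): longest run = 3 ✓; length 22 ✓; GC 7/22 = 31.8%, outside 38.5–53.2% ✗ — fails.
Candidate 3 (22 nt, A=4 T=9 G=6 C=3): longest run = 3 ✓; length 22 ✓; GC 9/22 = 40.9% ✓ — passes.
Candidate 4 (25 nt, A=8 T=5 G=7 C=5): longest run = 2 ✓; length 25 ✓; GC 12/25 = 48.0% ✓ — passes.
Candidate 5 (22 nt, A=3 T=5 G=7 C=7): longest run = 2 ✓; length 22 ✓; GC 14/22 = 63.6%, outside 38.5–53.2% ✗ — fails.

Candidate 3 and Candidate 4.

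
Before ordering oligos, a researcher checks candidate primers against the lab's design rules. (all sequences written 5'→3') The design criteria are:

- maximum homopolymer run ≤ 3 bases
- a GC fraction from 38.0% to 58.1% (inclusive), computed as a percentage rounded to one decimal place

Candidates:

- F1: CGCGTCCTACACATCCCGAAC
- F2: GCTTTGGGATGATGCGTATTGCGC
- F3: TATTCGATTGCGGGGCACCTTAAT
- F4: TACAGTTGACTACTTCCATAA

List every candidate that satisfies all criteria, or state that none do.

F1 (21 nt, A=5 T=3 G=3 C=10): longest run = 3 ✓; GC 13/21 = 61.9%, outside 38.0–58.1% ✗ — fails.
F2 (24 nt, A=3 T=8 G=9 C=4): longest run = 3 ✓; GC 13/24 = 54.2% ✓ — passes.
F3 (24 nt, A=5 T=8 G=6 C=5): longest run = 4, exceeds 3 ✗; GC 11/24 = 45.8% ✓ — fails.
F4 (21 nt, A=7 T=7 G=2 C=5): longest run = 2 ✓; GC 7/21 = 33.3%, outside 38.0–58.1% ✗ — fails.

F2 only.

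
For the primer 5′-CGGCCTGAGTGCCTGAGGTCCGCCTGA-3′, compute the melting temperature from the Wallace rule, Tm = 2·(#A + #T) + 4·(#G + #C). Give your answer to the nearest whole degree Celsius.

Base counts: A=3, T=5, G=10, C=9 (length 27).
Tm = 2·(3+5) + 4·(10+9) = 2·8 + 4·19 = 16 + 76 = 92°C.

92°C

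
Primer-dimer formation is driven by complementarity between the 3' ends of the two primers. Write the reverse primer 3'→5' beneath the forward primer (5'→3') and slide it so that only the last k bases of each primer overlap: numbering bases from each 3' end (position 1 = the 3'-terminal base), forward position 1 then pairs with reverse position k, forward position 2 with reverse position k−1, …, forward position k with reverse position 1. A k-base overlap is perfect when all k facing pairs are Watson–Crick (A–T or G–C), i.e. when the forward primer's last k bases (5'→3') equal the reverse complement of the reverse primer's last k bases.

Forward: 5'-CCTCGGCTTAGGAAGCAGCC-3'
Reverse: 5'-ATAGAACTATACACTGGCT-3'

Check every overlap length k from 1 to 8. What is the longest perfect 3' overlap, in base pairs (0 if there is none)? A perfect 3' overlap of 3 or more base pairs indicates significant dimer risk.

Longest perfect overlap: 4 complementary base pairs; significant dimer risk (threshold 3).

Last 8 bases (5'→3') — forward …AAGCAGCC, reverse …CACTGGCT.
Reverse complement of the reverse primer's last 8 bases: AGCCAGTG; its first k bases are the reverse complement of the reverse primer's last k bases, so a perfect k-base overlap needs the forward primer's last k bases to equal them.
Comparing (forward last k vs required): k=1: C vs A ✗; k=2: CC vs AG ✗; k=3: GCC vs AGC ✗; k=4: AGCC vs AGCC ✓; k=5: CAGCC vs AGCCA ✗; k=6: GCAGCC vs AGCCAG ✗; k=7: AGCAGCC vs AGCCAGT ✗; k=8: AAGCAGCC vs AGCCAGTG ✗.
Only k = 4 is perfect, so the longest perfect 3' overlap is 4.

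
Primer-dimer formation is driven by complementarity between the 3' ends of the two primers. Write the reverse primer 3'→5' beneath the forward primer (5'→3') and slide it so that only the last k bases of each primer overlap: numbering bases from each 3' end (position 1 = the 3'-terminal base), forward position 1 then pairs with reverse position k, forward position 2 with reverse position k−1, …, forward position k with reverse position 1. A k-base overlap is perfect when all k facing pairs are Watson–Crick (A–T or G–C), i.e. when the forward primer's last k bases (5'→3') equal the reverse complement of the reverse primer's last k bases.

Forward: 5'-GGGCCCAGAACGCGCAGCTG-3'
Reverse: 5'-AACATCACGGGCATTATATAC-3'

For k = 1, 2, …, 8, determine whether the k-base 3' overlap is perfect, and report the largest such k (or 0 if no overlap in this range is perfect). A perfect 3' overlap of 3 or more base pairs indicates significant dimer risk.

Last 8 bases (5'→3') — forward …CGCAGCTG, reverse …TTATATAC.
Reverse complement of the reverse primer's last 8 bases: GTATATAA; its first k bases are the reverse complement of the reverse primer's last k bases, so a perfect k-base overlap needs the forward primer's last k bases to equal them.
Comparing (forward last k vs required): k=1: G vs G ✓; k=2: TG vs GT ✗; k=3: CTG vs GTA ✗; k=4: GCTG vs GTAT ✗; k=5: AGCTG vs GTATA ✗; k=6: CAGCTG vs GTATAT ✗; k=7: GCAGCTG vs GTATATA ✗; k=8: CGCAGCTG vs GTATATAA ✗.
Only k = 1 is perfect, so the longest perfect 3' overlap is 1.

Longest perfect overlap: 1 complementary base pair; below the dimer-risk threshold (threshold 3).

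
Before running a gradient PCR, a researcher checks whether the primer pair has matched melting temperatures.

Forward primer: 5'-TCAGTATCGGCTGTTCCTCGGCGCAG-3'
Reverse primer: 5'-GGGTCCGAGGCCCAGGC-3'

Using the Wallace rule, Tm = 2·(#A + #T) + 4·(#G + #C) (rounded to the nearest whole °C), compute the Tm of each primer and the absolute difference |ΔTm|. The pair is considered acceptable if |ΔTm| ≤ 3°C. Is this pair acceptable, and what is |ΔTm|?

Forward: A=3 T=7 G=8 C=8 → Tm = 2·10 + 4·16 = 84°C.
Reverse: A=2 T=1 G=8 C=6 → Tm = 2·3 + 4·14 = 62°C.
|ΔTm| = |84 − 62| = 22°C, > 3°C.

|ΔTm| = 22°C; the pair is not acceptable.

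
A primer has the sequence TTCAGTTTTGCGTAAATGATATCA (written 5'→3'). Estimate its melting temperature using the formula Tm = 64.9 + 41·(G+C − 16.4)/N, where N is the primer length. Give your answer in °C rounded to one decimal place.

48.8°C

Base counts: A=7, T=10, G=4, C=3; G+C = 7, N = 24.
Tm = 64.9 + 41·(7 − 16.4)/24 = 64.9 + -385.40/24 = 48.8°C.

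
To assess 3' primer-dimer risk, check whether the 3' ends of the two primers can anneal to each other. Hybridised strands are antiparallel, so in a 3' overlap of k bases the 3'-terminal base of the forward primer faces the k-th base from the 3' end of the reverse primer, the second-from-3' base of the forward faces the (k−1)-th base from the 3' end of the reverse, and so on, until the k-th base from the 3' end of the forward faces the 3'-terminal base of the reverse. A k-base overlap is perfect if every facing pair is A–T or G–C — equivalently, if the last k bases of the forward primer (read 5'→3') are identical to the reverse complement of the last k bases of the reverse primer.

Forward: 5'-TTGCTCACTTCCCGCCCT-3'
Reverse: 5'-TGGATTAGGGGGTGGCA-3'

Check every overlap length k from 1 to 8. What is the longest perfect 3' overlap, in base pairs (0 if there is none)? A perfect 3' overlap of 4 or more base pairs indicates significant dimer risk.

Last 8 bases (5'→3') — forward …CCCGCCCT, reverse …GGGTGGCA.
Reverse complement of the reverse primer's last 8 bases: TGCCACCC; its first k bases are the reverse complement of the reverse primer's last k bases, so a perfect k-base overlap needs the forward primer's last k bases to equal them.
Comparing (forward last k vs required): k=1: T vs T ✓; k=2: CT vs TG ✗; k=3: CCT vs TGC ✗; k=4: CCCT vs TGCC ✗; k=5: GCCCT vs TGCCA ✗; k=6: CGCCCT vs TGCCAC ✗; k=7: CCGCCCT vs TGCCACC ✗; k=8: CCCGCCCT vs TGCCACCC ✗.
Only k = 1 is perfect, so the longest perfect 3' overlap is 1.

Longest perfect overlap: 1 complementary base pair; below the dimer-risk threshold (threshold 4).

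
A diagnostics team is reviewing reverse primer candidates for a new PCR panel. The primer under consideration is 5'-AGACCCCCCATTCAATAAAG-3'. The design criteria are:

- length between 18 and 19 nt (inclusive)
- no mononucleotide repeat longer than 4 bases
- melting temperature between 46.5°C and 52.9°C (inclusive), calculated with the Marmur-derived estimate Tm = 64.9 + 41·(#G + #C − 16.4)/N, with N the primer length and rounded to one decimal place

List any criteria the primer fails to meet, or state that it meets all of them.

Fails: length, homopolymer run.

Base counts: A=8, T=3, G=2, C=7 (length 20).
length: length 20, outside 18–19 ✗
homopolymer run: longest run = 6, exceeds 4 ✗
Tm: Tm = 64.9 + 41·(9 − 16.4)/20 = 49.7°C ✓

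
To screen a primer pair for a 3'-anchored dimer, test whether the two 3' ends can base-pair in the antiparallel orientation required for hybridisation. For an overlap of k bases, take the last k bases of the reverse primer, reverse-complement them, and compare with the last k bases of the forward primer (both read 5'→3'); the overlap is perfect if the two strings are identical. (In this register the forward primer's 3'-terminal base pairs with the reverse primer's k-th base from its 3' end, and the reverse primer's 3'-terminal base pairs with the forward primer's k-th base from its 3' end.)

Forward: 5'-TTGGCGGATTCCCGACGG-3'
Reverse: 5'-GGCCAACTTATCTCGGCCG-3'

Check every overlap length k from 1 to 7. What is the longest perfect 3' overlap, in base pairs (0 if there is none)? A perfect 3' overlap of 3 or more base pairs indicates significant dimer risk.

Longest perfect overlap: 3 complementary base pairs; significant dimer risk (threshold 3).

Last 7 bases (5'→3') — forward …CCGACGG, reverse …TCGGCCG.
Reverse complement of the reverse primer's last 7 bases: CGGCCGA; its first k bases are the reverse complement of the reverse primer's last k bases, so a perfect k-base overlap needs the forward primer's last k bases to equal them.
Comparing (forward last k vs required): k=1: G vs C ✗; k=2: GG vs CG ✗; k=3: CGG vs CGG ✓; k=4: ACGG vs CGGC ✗; k=5: GACGG vs CGGCC ✗; k=6: CGACGG vs CGGCCG ✗; k=7: CCGACGG vs CGGCCGA ✗.
Only k = 3 is perfect, so the longest perfect 3' overlap is 3.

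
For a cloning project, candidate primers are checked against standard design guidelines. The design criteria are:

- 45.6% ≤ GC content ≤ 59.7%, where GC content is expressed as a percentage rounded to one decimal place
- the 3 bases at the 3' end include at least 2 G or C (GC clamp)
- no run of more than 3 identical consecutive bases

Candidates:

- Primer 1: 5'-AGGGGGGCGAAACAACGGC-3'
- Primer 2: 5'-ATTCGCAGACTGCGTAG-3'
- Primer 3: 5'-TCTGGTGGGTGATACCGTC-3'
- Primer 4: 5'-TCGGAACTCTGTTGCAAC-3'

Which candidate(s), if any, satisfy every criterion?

Primer 3 only.

Primer 1 (19 nt, A=6 T=0 G=9 C=4): GC 13/19 = 68.4%, outside 45.6–59.7% ✗; 3' end GGC has 3 G/C ✓; longest run = 6, exceeds 3 ✗ — fails.
Primer 2 (17 nt, A=4 T=4 G=5 C=4): GC 9/17 = 52.9% ✓; 3' end TAG has 1 G/C, need ≥2 ✗; longest run = 2 ✓ — fails.
Primer 3 (19 nt, A=2 T=6 G=7 C=4): GC 11/19 = 57.9% ✓; 3' end GTC has 2 G/C ✓; longest run = 3 ✓ — passes.
Primer 4 (18 nt, A=4 T=5 G=4 C=5): GC 9/18 = 50.0% ✓; 3' end AAC has 1 G/C, need ≥2 ✗; longest run = 2 ✓ — fails.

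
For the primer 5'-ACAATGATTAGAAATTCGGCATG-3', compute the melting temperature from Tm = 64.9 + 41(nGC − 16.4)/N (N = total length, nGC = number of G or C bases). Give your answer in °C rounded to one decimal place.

Base counts: A=9, T=6, G=5, C=3; G+C = 8, N = 23.
Tm = 64.9 + 41·(8 − 16.4)/23 = 64.9 + -344.40/23 = 49.9°C.

49.9°C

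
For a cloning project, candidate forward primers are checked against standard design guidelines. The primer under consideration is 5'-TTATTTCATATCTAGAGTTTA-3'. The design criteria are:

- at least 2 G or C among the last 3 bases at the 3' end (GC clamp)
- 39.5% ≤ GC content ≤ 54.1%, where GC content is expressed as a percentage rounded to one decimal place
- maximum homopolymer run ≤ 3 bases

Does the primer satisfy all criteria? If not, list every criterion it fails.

Fails: GC clamp, GC content.

Base counts: A=6, T=11, G=2, C=2 (length 21).
GC clamp: 3' end TTA has 0 G/C, need ≥2 ✗
GC content: GC 4/21 = 19.0%, outside 39.5–54.1% ✗
homopolymer run: longest run = 3 ✓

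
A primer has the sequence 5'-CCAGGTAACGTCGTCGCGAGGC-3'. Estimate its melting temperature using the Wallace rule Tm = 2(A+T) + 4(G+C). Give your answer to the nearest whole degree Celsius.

Base counts: A=4, T=3, G=8, C=7 (length 22).
Tm = 2·(4+3) + 4·(8+7) = 2·7 + 4·15 = 14 + 60 = 74°C.

74°C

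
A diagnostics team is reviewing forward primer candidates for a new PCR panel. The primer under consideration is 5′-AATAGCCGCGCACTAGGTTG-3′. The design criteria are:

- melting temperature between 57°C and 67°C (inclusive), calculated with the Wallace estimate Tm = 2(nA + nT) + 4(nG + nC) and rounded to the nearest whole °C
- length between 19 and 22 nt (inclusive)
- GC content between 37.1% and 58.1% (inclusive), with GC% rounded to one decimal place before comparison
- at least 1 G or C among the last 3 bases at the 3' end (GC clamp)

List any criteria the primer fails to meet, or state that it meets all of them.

Base counts: A=5, T=4, G=6, C=5 (length 20).
Tm: Tm = 2·9 + 4·11 = 62°C ✓
length: length 20 ✓
GC content: GC 11/20 = 55.0% ✓
GC clamp: 3' end TTG has 1 G/C ✓

Meets all criteria.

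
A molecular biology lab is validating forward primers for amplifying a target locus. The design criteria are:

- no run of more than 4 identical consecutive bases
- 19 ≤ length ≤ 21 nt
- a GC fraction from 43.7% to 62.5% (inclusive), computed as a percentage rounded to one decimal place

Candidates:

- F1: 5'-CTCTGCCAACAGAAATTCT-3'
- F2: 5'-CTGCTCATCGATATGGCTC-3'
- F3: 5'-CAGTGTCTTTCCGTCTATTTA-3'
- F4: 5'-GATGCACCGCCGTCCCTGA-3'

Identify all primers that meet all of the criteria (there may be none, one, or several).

F2 only.

F1 (19 nt, A=6 T=5 G=2 C=6): longest run = 3 ✓; length 19 ✓; GC 8/19 = 42.1%, outside 43.7–62.5% ✗ — fails.
F2 (19 nt, A=3 T=6 G=4 C=6): longest run = 2 ✓; length 19 ✓; GC 10/19 = 52.6% ✓ — passes.
F3 (21 nt, A=3 T=10 G=3 C=5): longest run = 3 ✓; length 21 ✓; GC 8/21 = 38.1%, outside 43.7–62.5% ✗ — fails.
F4 (19 nt, A=3 T=3 G=5 C=8): longest run = 3 ✓; length 19 ✓; GC 13/19 = 68.4%, outside 43.7–62.5% ✗ — fails.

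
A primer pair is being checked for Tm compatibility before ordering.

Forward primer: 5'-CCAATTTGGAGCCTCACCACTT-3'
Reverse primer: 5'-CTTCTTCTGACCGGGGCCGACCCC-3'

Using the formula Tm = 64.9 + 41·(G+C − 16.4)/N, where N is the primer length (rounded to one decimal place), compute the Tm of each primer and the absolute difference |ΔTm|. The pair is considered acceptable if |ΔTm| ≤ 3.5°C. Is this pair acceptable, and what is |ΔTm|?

|ΔTm| = 11.1°C; the pair is not acceptable.

Forward: G+C = 11, N = 22 → Tm = 64.9 + 41·(11 − 16.4)/22 = 54.8°C.
Reverse: G+C = 17, N = 24 → Tm = 64.9 + 41·(17 − 16.4)/24 = 65.9°C.
|ΔTm| = |54.8 − 65.9| = 11.1°C, > 3.5°C.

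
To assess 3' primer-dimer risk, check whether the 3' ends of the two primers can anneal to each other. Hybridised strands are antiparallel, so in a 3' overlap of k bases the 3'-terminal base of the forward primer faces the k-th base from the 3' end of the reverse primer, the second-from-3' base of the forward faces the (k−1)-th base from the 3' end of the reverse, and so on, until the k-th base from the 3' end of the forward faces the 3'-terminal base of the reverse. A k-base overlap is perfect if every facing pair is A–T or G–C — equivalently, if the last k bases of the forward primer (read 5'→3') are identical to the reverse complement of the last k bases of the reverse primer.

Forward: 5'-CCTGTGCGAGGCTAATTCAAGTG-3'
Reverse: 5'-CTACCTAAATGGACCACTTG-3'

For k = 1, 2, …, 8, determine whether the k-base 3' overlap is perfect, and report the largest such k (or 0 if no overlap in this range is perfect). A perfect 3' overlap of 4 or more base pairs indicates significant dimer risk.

Longest perfect overlap: 6 complementary base pairs; significant dimer risk (threshold 4).

Last 8 bases (5'→3') — forward …TTCAAGTG, reverse …ACCACTTG.
Reverse complement of the reverse primer's last 8 bases: CAAGTGGT; its first k bases are the reverse complement of the reverse primer's last k bases, so a perfect k-base overlap needs the forward primer's last k bases to equal them.
Comparing (forward last k vs required): k=1: G vs C ✗; k=2: TG vs CA ✗; k=3: GTG vs CAA ✗; k=4: AGTG vs CAAG ✗; k=5: AAGTG vs CAAGT ✗; k=6: CAAGTG vs CAAGTG ✓; k=7: TCAAGTG vs CAAGTGG ✗; k=8: TTCAAGTG vs CAAGTGGT ✗.
Only k = 6 is perfect, so the longest perfect 3' overlap is 6.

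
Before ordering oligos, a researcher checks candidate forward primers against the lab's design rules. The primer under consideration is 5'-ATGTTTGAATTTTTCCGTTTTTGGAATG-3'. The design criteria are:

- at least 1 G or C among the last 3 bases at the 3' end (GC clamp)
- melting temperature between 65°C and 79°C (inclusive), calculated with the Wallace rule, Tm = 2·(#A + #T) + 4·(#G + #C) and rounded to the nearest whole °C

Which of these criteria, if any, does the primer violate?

Base counts: A=5, T=15, G=6, C=2 (length 28).
GC clamp: 3' end ATG has 1 G/C ✓
Tm: Tm = 2·20 + 4·8 = 72°C ✓

Meets all criteria.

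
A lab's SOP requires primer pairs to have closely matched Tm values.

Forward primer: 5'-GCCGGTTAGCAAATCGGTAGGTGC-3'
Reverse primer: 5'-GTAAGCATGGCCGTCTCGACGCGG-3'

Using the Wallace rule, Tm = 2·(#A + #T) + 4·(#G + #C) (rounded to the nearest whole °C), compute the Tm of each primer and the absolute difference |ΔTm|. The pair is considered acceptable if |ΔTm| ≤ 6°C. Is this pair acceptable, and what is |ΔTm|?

|ΔTm| = 4°C; the pair is acceptable.

Forward: A=5 T=5 G=9 C=5 → Tm = 2·10 + 4·14 = 76°C.
Reverse: A=4 T=4 G=9 C=7 → Tm = 2·8 + 4·16 = 80°C.
|ΔTm| = |76 − 80| = 4°C, ≤ 6°C.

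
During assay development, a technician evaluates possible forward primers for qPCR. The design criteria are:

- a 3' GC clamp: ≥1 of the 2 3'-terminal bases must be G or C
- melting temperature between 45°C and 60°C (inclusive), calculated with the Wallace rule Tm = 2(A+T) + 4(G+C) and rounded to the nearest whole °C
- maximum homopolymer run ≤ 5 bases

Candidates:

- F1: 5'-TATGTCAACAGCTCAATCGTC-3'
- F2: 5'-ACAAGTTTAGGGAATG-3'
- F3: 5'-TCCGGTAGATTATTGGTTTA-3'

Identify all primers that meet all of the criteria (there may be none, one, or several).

F1 (21 nt, A=6 T=6 G=3 C=6): 3' end TC has 1 G/C ✓; Tm = 2·12 + 4·9 = 60°C ✓; longest run = 2 ✓ — passes.
F2 (16 nt, A=6 T=4 G=5 C=1): 3' end TG has 1 G/C ✓; Tm = 2·10 + 4·6 = 44°C, outside 45–60°C ✗; longest run = 3 ✓ — fails.
F3 (20 nt, A=4 T=9 G=5 C=2): 3' end TA has 0 G/C, need ≥1 ✗; Tm = 2·13 + 4·7 = 54°C ✓; longest run = 3 ✓ — fails.

F1 only.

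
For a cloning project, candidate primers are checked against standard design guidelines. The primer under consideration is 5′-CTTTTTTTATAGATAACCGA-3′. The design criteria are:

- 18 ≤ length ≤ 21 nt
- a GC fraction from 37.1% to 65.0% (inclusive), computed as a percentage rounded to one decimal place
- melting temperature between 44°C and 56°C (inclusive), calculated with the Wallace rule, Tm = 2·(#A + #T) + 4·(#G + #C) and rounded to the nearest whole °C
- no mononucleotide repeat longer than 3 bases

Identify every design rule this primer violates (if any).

Fails: GC content, homopolymer run.

Base counts: A=6, T=9, G=2, C=3 (length 20).
length: length 20 ✓
GC content: GC 5/20 = 25.0%, outside 37.1–65.0% ✗
Tm: Tm = 2·15 + 4·5 = 50°C ✓
homopolymer run: longest run = 7, exceeds 3 ✗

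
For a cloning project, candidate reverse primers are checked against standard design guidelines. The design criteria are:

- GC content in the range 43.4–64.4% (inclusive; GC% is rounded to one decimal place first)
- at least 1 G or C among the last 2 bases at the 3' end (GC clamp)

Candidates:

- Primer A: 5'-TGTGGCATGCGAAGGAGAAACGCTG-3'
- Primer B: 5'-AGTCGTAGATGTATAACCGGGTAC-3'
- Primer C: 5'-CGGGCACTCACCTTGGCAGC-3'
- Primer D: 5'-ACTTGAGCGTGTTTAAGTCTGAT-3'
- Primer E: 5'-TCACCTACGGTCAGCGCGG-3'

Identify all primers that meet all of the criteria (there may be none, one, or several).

Primer A (25 nt, A=7 T=4 G=10 C=4): GC 14/25 = 56.0% ✓; 3' end TG has 1 G/C ✓ — passes.
Primer B (24 nt, A=7 T=6 G=7 C=4): GC 11/24 = 45.8% ✓; 3' end AC has 1 G/C ✓ — passes.
Primer C (20 nt, A=3 T=3 G=6 C=8): GC 14/20 = 70.0%, outside 43.4–64.4% ✗; 3' end GC has 2 G/C ✓ — fails.
Primer D (23 nt, A=5 T=9 G=6 C=3): GC 9/23 = 39.1%, outside 43.4–64.4% ✗; 3' end AT has 0 G/C, need ≥1 ✗ — fails.
Primer E (19 nt, A=3 T=3 G=6 C=7): GC 13/19 = 68.4%, outside 43.4–64.4% ✗; 3' end GG has 2 G/C ✓ — fails.

Primer A and Primer B.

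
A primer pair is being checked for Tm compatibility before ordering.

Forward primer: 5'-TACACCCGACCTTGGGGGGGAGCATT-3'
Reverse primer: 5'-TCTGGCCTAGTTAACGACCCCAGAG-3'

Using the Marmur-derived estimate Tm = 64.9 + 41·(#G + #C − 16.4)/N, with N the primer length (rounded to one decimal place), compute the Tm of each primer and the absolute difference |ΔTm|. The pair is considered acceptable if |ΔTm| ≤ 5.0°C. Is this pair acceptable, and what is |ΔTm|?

Forward: G+C = 16, N = 26 → Tm = 64.9 + 41·(16 − 16.4)/26 = 64.3°C.
Reverse: G+C = 14, N = 25 → Tm = 64.9 + 41·(14 − 16.4)/25 = 61.0°C.
|ΔTm| = |64.3 − 61.0| = 3.3°C, ≤ 5.0°C.

|ΔTm| = 3.3°C; the pair is acceptable.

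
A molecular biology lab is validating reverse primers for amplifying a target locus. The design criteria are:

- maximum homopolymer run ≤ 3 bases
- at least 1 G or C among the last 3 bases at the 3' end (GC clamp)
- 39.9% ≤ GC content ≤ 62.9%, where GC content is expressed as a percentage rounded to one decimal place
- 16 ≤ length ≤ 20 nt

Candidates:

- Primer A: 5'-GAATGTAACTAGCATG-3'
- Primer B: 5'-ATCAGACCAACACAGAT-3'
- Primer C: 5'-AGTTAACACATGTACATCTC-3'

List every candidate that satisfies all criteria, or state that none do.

Primer A (16 nt, A=6 T=4 G=4 C=2): longest run = 2 ✓; 3' end ATG has 1 G/C ✓; GC 6/16 = 37.5%, outside 39.9–62.9% ✗; length 16 ✓ — fails.
Primer B (17 nt, A=8 T=2 G=2 C=5): longest run = 2 ✓; 3' end GAT has 1 G/C ✓; GC 7/17 = 41.2% ✓; length 17 ✓ — passes.
Primer C (20 nt, A=7 T=6 G=2 C=5): longest run = 2 ✓; 3' end CTC has 2 G/C ✓; GC 7/20 = 35.0%, outside 39.9–62.9% ✗; length 20 ✓ — fails.

Primer B only.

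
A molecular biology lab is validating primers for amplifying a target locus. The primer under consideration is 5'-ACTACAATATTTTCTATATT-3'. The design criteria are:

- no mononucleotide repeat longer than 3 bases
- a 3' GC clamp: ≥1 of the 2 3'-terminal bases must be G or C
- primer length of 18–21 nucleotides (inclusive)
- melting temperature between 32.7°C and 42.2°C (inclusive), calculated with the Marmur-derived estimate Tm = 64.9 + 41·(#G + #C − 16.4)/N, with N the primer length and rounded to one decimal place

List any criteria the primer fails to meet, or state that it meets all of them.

Fails: homopolymer run, GC clamp.

Base counts: A=7, T=10, G=0, C=3 (length 20).
homopolymer run: longest run = 4, exceeds 3 ✗
GC clamp: 3' end TT has 0 G/C, need ≥1 ✗
length: length 20 ✓
Tm: Tm = 64.9 + 41·(3 − 16.4)/20 = 37.4°C ✓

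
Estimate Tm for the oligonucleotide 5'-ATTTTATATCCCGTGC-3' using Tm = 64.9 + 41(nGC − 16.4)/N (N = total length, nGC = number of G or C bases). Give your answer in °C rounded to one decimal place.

38.3°C

Base counts: A=3, T=7, G=2, C=4; G+C = 6, N = 16.
Tm = 64.9 + 41·(6 − 16.4)/16 = 64.9 + -426.40/16 = 38.3°C.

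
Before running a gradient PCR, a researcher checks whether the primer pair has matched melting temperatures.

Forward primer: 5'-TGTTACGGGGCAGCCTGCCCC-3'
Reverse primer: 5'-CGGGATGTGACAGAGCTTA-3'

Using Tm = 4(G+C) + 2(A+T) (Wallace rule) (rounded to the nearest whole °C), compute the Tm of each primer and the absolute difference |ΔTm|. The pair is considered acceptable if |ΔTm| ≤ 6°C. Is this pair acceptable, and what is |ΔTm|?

Forward: A=2 T=4 G=7 C=8 → Tm = 2·6 + 4·15 = 72°C.
Reverse: A=5 T=4 G=7 C=3 → Tm = 2·9 + 4·10 = 58°C.
|ΔTm| = |72 − 58| = 14°C, > 6°C.

|ΔTm| = 14°C; the pair is not acceptable.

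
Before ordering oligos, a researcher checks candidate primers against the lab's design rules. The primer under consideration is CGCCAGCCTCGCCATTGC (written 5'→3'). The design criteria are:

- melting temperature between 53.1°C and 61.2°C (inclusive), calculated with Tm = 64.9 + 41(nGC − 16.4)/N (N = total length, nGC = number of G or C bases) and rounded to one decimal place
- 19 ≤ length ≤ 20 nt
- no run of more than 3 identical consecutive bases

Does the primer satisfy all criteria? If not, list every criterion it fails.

Base counts: A=2, T=3, G=4, C=9 (length 18).
Tm: Tm = 64.9 + 41·(13 − 16.4)/18 = 57.2°C ✓
length: length 18, outside 19–20 ✗
homopolymer run: longest run = 2 ✓

Fails: length.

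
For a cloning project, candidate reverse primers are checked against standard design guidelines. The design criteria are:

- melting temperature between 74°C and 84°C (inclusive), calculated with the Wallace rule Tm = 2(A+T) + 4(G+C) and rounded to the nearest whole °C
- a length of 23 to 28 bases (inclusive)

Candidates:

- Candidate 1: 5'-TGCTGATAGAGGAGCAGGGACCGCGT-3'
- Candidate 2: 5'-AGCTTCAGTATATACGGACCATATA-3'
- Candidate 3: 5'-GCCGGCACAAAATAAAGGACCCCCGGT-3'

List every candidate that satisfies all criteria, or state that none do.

Candidate 1 (26 nt, A=6 T=4 G=11 C=5): Tm = 2·10 + 4·16 = 84°C ✓; length 26 ✓ — passes.
Candidate 2 (25 nt, A=9 T=7 G=4 C=5): Tm = 2·16 + 4·9 = 68°C, outside 74–84°C ✗; length 25 ✓ — fails.
Candidate 3 (27 nt, A=9 T=2 G=7 C=9): Tm = 2·11 + 4·16 = 86°C, outside 74–84°C ✗; length 27 ✓ — fails.

Candidate 1 only.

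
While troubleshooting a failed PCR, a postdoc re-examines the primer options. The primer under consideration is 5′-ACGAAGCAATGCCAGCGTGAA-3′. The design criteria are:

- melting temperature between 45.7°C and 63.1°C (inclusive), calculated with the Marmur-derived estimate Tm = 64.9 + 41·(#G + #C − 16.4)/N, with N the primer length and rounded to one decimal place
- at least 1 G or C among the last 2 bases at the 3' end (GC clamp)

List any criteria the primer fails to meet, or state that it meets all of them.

Base counts: A=8, T=2, G=6, C=5 (length 21).
Tm: Tm = 64.9 + 41·(11 − 16.4)/21 = 54.4°C ✓
GC clamp: 3' end AA has 0 G/C, need ≥1 ✗

Fails: GC clamp.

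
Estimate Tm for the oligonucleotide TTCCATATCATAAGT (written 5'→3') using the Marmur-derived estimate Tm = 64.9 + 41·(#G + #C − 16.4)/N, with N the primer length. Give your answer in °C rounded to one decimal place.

31.0°C

Base counts: A=5, T=6, G=1, C=3; G+C = 4, N = 15.
Tm = 64.9 + 41·(4 − 16.4)/15 = 64.9 + -508.40/15 = 31.0°C.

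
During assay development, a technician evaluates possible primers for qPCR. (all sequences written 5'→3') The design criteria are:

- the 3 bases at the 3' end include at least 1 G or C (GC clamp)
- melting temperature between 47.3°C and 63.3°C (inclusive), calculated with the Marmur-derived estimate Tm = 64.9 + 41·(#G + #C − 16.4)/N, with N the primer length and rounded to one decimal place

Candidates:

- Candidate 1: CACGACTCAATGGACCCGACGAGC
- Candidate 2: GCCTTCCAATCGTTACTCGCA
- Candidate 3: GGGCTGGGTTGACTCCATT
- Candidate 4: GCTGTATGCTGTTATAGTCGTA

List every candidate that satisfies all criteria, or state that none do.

Candidate 1 (24 nt, A=7 T=2 G=6 C=9): 3' end AGC has 2 G/C ✓; Tm = 64.9 + 41·(15 − 16.4)/24 = 62.5°C ✓ — passes.
Candidate 2 (21 nt, A=4 T=6 G=3 C=8): 3' end GCA has 2 G/C ✓; Tm = 64.9 + 41·(11 − 16.4)/21 = 54.4°C ✓ — passes.
Candidate 3 (19 nt, A=2 T=6 G=7 C=4): 3' end ATT has 0 G/C, need ≥1 ✗; Tm = 64.9 + 41·(11 − 16.4)/19 = 53.2°C ✓ — fails.
Candidate 4 (22 nt, A=4 T=9 G=6 C=3): 3' end GTA has 1 G/C ✓; Tm = 64.9 + 41·(9 − 16.4)/22 = 51.1°C ✓ — passes.

Candidate 1, Candidate 2 and Candidate 4.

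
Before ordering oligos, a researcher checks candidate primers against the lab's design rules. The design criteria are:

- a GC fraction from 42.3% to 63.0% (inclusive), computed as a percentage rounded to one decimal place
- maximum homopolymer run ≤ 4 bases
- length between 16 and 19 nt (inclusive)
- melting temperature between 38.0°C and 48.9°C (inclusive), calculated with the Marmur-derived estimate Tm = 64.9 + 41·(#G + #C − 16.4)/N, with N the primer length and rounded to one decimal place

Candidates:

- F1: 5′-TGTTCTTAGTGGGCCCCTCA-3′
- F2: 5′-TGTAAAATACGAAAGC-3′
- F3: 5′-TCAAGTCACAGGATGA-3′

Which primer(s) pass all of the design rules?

F3 only.

F1 (20 nt, A=2 T=7 G=5 C=6): GC 11/20 = 55.0% ✓; longest run = 4 ✓; length 20, outside 16–19 ✗; Tm = 64.9 + 41·(11 − 16.4)/20 = 53.8°C, outside 38.0–48.9°C ✗ — fails.
F2 (16 nt, A=8 T=3 G=3 C=2): GC 5/16 = 31.3%, outside 42.3–63.0% ✗; longest run = 4 ✓; length 16 ✓; Tm = 64.9 + 41·(5 − 16.4)/16 = 35.7°C, outside 38.0–48.9°C ✗ — fails.
F3 (16 nt, A=6 T=3 G=4 C=3): GC 7/16 = 43.8% ✓; longest run = 2 ✓; length 16 ✓; Tm = 64.9 + 41·(7 − 16.4)/16 = 40.8°C ✓ — passes.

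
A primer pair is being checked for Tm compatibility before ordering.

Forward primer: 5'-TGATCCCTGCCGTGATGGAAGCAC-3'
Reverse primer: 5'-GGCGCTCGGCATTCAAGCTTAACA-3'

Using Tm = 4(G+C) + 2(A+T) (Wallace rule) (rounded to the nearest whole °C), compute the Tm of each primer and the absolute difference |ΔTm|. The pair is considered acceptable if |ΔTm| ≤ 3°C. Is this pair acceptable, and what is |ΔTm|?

|ΔTm| = 2°C; the pair is acceptable.

Forward: A=5 T=5 G=7 C=7 → Tm = 2·10 + 4·14 = 76°C.
Reverse: A=6 T=5 G=6 C=7 → Tm = 2·11 + 4·13 = 74°C.
|ΔTm| = |76 − 74| = 2°C, ≤ 3°C.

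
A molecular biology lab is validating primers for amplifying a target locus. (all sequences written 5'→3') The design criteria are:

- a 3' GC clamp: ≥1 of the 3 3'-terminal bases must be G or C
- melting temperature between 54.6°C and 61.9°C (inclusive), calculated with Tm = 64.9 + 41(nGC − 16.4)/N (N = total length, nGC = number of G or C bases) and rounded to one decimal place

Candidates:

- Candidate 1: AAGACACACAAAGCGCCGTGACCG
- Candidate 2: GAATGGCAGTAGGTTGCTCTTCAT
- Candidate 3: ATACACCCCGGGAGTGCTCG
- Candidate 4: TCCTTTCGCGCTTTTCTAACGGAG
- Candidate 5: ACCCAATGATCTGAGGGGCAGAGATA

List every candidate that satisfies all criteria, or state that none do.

Candidate 1 (24 nt, A=9 T=1 G=6 C=8): 3' end CCG has 3 G/C ✓; Tm = 64.9 + 41·(14 − 16.4)/24 = 60.8°C ✓ — passes.
Candidate 2 (24 nt, A=5 T=8 G=7 C=4): 3' end CAT has 1 G/C ✓; Tm = 64.9 + 41·(11 − 16.4)/24 = 55.7°C ✓ — passes.
Candidate 3 (20 nt, A=4 T=3 G=6 C=7): 3' end TCG has 2 G/C ✓; Tm = 64.9 + 41·(13 − 16.4)/20 = 57.9°C ✓ — passes.
Candidate 4 (24 nt, A=3 T=9 G=5 C=7): 3' end GAG has 2 G/C ✓; Tm = 64.9 + 41·(12 − 16.4)/24 = 57.4°C ✓ — passes.
Candidate 5 (26 nt, A=9 T=4 G=8 C=5): 3' end ATA has 0 G/C, need ≥1 ✗; Tm = 64.9 + 41·(13 − 16.4)/26 = 59.5°C ✓ — fails.

Candidate 1, Candidate 2, Candidate 3 and Candidate 4.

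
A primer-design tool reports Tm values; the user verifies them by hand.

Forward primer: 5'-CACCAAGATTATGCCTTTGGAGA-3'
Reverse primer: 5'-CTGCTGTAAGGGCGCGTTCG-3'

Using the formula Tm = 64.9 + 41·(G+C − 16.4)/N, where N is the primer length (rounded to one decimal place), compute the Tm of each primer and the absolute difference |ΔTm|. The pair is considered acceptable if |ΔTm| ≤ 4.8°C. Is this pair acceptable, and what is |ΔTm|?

|ΔTm| = 4.4°C; the pair is acceptable.

Forward: G+C = 10, N = 23 → Tm = 64.9 + 41·(10 − 16.4)/23 = 53.5°C.
Reverse: G+C = 13, N = 20 → Tm = 64.9 + 41·(13 − 16.4)/20 = 57.9°C.
|ΔTm| = |53.5 − 57.9| = 4.4°C, ≤ 4.8°C.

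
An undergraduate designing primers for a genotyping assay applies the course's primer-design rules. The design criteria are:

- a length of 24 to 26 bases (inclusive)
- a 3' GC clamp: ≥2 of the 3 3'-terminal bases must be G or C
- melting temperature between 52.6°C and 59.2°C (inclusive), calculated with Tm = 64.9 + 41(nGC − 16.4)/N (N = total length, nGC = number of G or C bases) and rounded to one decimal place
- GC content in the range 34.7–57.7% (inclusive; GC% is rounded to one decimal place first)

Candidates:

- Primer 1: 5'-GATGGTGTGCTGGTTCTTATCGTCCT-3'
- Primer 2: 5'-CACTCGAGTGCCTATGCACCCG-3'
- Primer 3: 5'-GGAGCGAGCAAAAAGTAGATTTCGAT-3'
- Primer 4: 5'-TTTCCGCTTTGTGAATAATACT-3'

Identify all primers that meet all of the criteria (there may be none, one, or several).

None of the candidates satisfy all criteria.

Primer 1 (26 nt, A=2 T=11 G=8 C=5): length 26 ✓; 3' end CCT has 2 G/C ✓; Tm = 64.9 + 41·(13 − 16.4)/26 = 59.5°C, outside 52.6–59.2°C ✗; GC 13/26 = 50.0% ✓ — fails.
Primer 2 (22 nt, A=4 T=4 G=5 C=9): length 22, outside 24–26 ✗; 3' end CCG has 3 G/C ✓; Tm = 64.9 + 41·(14 − 16.4)/22 = 60.4°C, outside 52.6–59.2°C ✗; GC 14/22 = 63.6%, outside 34.7–57.7% ✗ — fails.
Primer 3 (26 nt, A=10 T=5 G=8 C=3): length 26 ✓; 3' end GAT has 1 G/C, need ≥2 ✗; Tm = 64.9 + 41·(11 − 16.4)/26 = 56.4°C ✓; GC 11/26 = 42.3% ✓ — fails.
Primer 4 (22 nt, A=5 T=10 G=3 C=4): length 22, outside 24–26 ✗; 3' end ACT has 1 G/C, need ≥2 ✗; Tm = 64.9 + 41·(7 − 16.4)/22 = 47.4°C, outside 52.6–59.2°C ✗; GC 7/22 = 31.8%, outside 34.7–57.7% ✗ — fails.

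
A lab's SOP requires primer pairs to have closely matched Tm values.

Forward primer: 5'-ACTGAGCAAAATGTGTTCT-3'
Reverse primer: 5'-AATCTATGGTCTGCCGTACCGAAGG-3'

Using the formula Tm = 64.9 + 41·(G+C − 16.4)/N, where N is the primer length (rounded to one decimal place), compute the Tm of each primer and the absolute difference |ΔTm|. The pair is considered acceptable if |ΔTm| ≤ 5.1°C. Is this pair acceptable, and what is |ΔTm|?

Forward: G+C = 7, N = 19 → Tm = 64.9 + 41·(7 − 16.4)/19 = 44.6°C.
Reverse: G+C = 13, N = 25 → Tm = 64.9 + 41·(13 − 16.4)/25 = 59.3°C.
|ΔTm| = |44.6 − 59.3| = 14.7°C, > 5.1°C.

|ΔTm| = 14.7°C; the pair is not acceptable.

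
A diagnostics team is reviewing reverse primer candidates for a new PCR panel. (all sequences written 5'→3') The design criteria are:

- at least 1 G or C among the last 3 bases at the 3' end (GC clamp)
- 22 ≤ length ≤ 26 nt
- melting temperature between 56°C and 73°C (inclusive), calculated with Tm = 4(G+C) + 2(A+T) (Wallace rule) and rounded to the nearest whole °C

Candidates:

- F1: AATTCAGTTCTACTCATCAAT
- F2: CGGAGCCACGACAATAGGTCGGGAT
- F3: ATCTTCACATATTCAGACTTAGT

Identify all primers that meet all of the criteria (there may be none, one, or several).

F3 only.

F1 (21 nt, A=7 T=8 G=1 C=5): 3' end AAT has 0 G/C, need ≥1 ✗; length 21, outside 22–26 ✗; Tm = 2·15 + 4·6 = 54°C, outside 56–73°C ✗ — fails.
F2 (25 nt, A=7 T=3 G=9 C=6): 3' end GAT has 1 G/C ✓; length 25 ✓; Tm = 2·10 + 4·15 = 80°C, outside 56–73°C ✗ — fails.
F3 (23 nt, A=7 T=9 G=2 C=5): 3' end AGT has 1 G/C ✓; length 23 ✓; Tm = 2·16 + 4·7 = 60°C ✓ — passes.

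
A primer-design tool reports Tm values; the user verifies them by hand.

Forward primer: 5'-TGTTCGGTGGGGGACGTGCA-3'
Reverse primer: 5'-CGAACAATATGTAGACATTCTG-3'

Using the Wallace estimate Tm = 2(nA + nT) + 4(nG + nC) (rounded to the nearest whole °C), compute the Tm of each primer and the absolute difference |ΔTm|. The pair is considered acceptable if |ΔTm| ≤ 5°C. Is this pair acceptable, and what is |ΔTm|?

|ΔTm| = 6°C; the pair is not acceptable.

Forward: A=2 T=5 G=10 C=3 → Tm = 2·7 + 4·13 = 66°C.
Reverse: A=8 T=6 G=4 C=4 → Tm = 2·14 + 4·8 = 60°C.
|ΔTm| = |66 − 60| = 6°C, > 5°C.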